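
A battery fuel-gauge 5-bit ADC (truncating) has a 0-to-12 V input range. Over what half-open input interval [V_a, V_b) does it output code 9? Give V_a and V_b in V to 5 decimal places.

[3.37500 V, 3.75000 V)

LSB = 12/2^5 = 375.000 mV.
V_a = V_low + 9·LSB = 3.375 V; V_b = V_low + 10·LSB = 3.75 V.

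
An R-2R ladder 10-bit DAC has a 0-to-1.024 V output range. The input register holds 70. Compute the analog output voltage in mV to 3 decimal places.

LSB = 1.024 V / 2^10 = 1.000 mV.
V_out = 0 + 70 × 0.001 V = 0.07 V.
= 70.000 mV.

70.000 mV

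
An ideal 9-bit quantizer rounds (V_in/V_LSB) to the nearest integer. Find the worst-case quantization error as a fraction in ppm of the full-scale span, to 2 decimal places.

Rounding → worst-case error = ½ LSB = V_FS/2^10, so 1e+06/1024 = 976.562 ppm of full scale.

976.56 ppm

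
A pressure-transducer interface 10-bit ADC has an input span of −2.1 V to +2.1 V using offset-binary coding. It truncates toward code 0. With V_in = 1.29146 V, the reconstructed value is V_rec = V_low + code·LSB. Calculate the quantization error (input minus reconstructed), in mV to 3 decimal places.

One LSB is 4.2 V / 1024 = 4.102 mV.
(V_in − V_low)/LSB = (1.29146 − (−2.1))/0.00410156 = 826.8702 → code 826 (floor).
V_rec = (−2.1) + 826·0.00410156 = 1.2878906 V.
Error = 1.29146 − 1.2878906 = 0.00356938 V = 3.569 mV.

3.569 mV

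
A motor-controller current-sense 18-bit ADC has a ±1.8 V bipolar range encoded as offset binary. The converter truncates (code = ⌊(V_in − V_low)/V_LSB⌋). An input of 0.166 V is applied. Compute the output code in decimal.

code 143159

Full-scale span = 3.6 V; LSB = 3.6/2^18 = 13.73 µV.
Input sits at 143159.751 steps above V_low.
So the output code is 143159.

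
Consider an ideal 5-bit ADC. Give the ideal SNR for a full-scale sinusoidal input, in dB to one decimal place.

31.9 dB

SNR ≈ 6.02·N + 1.76 dB = 6.02·5 + 1.76 = 31.86 dB.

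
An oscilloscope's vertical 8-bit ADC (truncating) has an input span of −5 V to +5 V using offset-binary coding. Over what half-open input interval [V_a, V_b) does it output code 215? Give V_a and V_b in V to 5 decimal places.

[3.39844 V, 3.43750 V)

LSB = 10/2^8 = 39.062 mV.
V_a = V_low + 215·LSB = 3.39844 V; V_b = V_low + 216·LSB = 3.4375 V.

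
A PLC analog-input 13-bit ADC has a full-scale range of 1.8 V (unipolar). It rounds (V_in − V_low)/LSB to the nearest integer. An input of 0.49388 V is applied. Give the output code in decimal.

code 2248

With 8192 levels over 1.8 V, one step is 219.73 µV.
(V_in − V_low)/LSB = (0.49388 − 0) / 0.000219727 = 2247.703.
So the output code is 2248.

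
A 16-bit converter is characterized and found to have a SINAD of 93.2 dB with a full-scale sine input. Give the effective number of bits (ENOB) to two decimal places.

15.19 bits

ENOB = (SINAD − 1.76) / 6.02 = (93.2 − 1.76)/6.02 = 15.189.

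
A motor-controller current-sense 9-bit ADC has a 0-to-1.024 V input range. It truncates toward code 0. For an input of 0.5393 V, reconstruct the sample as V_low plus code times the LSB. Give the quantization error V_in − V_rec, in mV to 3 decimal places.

LSB = 1.024/2^9 = 2.000 mV.
(0.5393 − 0)/0.002 = 269.6500; ⌊·⌋ gives code 269.
Reconstructed: 0.538 V.
Difference: 0.0013 V → 1.300 mV.

1.300 mV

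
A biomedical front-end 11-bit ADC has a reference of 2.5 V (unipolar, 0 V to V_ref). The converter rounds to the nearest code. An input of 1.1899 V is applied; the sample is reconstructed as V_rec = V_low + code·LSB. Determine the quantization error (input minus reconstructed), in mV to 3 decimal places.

-0.286 mV

Step size: 2.5 V ÷ 2^11 = 1.221 mV.
(1.1899 − 0)/0.0012207 = 974.7661; round gives code 975.
V_rec = 0 + 975·0.0012207 = 1.1901855 V.
Difference: -0.000285547 V → -0.286 mV.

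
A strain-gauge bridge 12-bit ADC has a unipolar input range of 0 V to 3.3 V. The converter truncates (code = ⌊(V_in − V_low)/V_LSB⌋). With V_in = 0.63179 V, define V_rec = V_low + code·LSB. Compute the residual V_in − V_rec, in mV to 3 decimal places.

Step size: 3.3 V ÷ 2^12 = 0.806 mV.
(0.63179 − 0)/0.000805664 = 784.1854; ⌊·⌋ gives code 784.
V_rec = 0 + 784·0.000805664 = 0.63164062 V.
Error = 0.63179 − 0.63164062 = 0.000149375 V = 0.149 mV.

0.149 mV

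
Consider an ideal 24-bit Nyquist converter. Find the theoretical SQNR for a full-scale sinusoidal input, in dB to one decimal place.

146.2 dB

SNR ≈ 6.02·N + 1.76 dB = 6.02·24 + 1.76 = 146.24 dB.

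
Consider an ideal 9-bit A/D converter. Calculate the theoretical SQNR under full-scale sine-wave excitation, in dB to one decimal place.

SNR ≈ 6.02·N + 1.76 dB = 6.02·9 + 1.76 = 55.94 dB.

55.9 dB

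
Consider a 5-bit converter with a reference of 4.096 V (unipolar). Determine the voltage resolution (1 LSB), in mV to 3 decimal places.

Full-scale span = 4.096 V.
LSB = 4.096 / 2^5 = 4.096 / 32 = 0.128 V = 128.000 mV.

128.000 mV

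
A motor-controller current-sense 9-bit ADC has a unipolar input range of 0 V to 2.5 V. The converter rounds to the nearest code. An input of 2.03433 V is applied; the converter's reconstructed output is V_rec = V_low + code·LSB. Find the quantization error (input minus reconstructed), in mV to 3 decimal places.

LSB = 2.5/2^9 = 4.883 mV.
(2.03433 − 0)/0.00488281 = 416.6308; round gives code 417.
Reconstructed: 2.0361328 V.
Error = 2.03433 − 2.0361328 = -0.00180281 V = -1.803 mV.

-1.803 mV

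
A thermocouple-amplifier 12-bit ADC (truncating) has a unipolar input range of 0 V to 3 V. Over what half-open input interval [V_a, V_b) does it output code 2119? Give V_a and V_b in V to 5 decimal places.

LSB = 3/2^12 = 0.732 mV.
V_a = V_low + 2119·LSB = 1.552 V; V_b = V_low + 2120·LSB = 1.55273 V.

[1.55200 V, 1.55273 V)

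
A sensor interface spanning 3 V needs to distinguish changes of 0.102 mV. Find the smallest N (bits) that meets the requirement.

Number of steps required ≥ 3 V / 0.102 mV = 29411.76.
Need 2^N ≥ 29411.76; 2^14 = 16384, 2^15 = 32768.
Minimum N = 15.

15 bits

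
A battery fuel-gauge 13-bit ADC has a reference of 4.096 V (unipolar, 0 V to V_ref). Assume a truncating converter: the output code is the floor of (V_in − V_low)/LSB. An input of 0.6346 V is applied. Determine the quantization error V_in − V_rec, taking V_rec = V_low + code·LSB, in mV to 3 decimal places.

Step size: 4.096 V ÷ 2^13 = 0.500 mV.
(0.6346 − 0)/0.0005 = 1269.2000; ⌊·⌋ gives code 1269.
Reconstructed: 0.6345 V.
Difference: 0.0001 V → 0.100 mV.

0.100 mV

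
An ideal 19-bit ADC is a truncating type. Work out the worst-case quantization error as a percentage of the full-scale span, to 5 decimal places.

0.00019 %

Truncating → worst-case error = 1 LSB = V_FS/2^19, so 100/524288 = 0.000190735 % of full scale.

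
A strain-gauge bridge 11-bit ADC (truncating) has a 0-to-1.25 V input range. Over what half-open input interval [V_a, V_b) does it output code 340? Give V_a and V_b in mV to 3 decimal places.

LSB = 1.25/2^11 = 0.610 mV.
V_a = V_low + 340·LSB = 0.20752 V; V_b = V_low + 341·LSB = 0.20813 V.

[207.520 mV, 208.130 mV)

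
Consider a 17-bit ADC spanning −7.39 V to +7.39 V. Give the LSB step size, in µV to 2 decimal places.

Full-scale span = 14.78 V.
LSB = 14.78 / 2^17 = 14.78 / 131072 = 0.000112762 V = 112.76 µV.

112.76 µV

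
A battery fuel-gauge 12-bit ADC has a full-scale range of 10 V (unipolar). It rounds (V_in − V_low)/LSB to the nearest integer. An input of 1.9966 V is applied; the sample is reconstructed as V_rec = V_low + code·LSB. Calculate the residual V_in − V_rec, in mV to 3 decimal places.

One LSB is 10 V / 4096 = 2.441 mV.
Scaled input = 817.8074 LSBs, so code = 818.
V_rec = 0 + 818·0.00244141 = 1.9970703 V.
Difference: -0.000470312 V → -0.470 mV.

-0.470 mV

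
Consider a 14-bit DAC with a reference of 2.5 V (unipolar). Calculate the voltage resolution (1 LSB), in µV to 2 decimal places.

Full-scale span = 2.5 V.
LSB = 2.5 / 2^14 = 2.5 / 16384 = 0.000152588 V = 152.59 µV.

152.59 µV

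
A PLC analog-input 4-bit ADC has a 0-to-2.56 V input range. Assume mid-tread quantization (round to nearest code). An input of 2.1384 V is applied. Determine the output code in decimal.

Full-scale span = 2.56 V; LSB = 2.56/2^4 = 160.000 mV.
(2.1384 − 0) / 0.16 = 13.365 LSBs.
So the output code is 13.

code 13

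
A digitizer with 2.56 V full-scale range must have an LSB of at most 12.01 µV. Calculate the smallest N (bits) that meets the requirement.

18 bits

Number of steps required ≥ 2.56 V / 12.01 µV = 213155.70.
Need 2^N ≥ 213155.70; 2^17 = 131072, 2^18 = 262144.
Minimum N = 18.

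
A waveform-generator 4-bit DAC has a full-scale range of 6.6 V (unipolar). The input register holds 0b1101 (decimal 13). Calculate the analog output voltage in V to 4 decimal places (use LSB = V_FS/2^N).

LSB = 6.6 V / 2^4 = 412.500 mV.
Code 0b1101 = 13 decimal.
V_out = 0 + 13 × 0.4125 V = 5.3625 V.

5.3625 V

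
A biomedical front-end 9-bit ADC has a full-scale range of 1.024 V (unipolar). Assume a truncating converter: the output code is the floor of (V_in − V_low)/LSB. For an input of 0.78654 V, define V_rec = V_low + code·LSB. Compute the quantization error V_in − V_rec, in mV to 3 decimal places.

0.540 mV

LSB = 1.024/2^9 = 2.000 mV.
(0.78654 − 0)/0.002 = 393.2700; ⌊·⌋ gives code 393.
V_rec = 0 + 393·0.002 = 0.786 V.
Error = 0.78654 − 0.786 = 0.00054 V = 0.540 mV.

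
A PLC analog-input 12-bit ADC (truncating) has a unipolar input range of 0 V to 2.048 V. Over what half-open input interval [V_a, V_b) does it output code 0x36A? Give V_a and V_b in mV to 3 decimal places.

[437.000 mV, 437.500 mV)

LSB = 2.048/2^12 = 0.500 mV.
Code 0x36A = 874 decimal.
V_a = V_low + 874·LSB = 0.437 V; V_b = V_low + 875·LSB = 0.4375 V.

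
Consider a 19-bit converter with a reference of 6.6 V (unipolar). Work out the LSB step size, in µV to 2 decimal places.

12.59 µV

Full-scale span = 6.6 V.
LSB = 6.6 / 2^19 = 6.6 / 524288 = 1.25885e-05 V = 12.59 µV.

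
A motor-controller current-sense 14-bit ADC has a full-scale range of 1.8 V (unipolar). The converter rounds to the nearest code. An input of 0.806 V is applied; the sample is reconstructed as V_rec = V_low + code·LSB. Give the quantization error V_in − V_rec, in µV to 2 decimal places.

LSB = 1.8/2^14 = 109.86 µV.
(0.806 − 0)/0.000109863 = 7336.3911; round gives code 7336.
Code 7336 maps back to 0 + 7336×0.000109863 V = 0.80595703 V.
V_in − V_rec = 4.29687e-05 V = 42.97 µV.

42.97 µV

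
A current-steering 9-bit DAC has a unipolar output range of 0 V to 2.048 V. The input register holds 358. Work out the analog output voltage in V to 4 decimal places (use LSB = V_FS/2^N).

1.4320 V

LSB = 2.048 V / 2^9 = 4.000 mV.
V_out = 0 + 358 × 0.004 V = 1.432 V.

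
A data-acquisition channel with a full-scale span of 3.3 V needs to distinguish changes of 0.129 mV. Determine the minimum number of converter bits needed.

Number of steps required ≥ 3.3 V / 0.129 mV = 25581.40.
Need 2^N ≥ 25581.40; 2^14 = 16384, 2^15 = 32768.
Minimum N = 15.

15 bits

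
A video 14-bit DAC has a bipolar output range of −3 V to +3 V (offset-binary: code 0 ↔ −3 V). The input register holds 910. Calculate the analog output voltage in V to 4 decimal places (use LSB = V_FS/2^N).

LSB = 6 V / 2^14 = 366.21 µV.
V_out = (−3) + 910 × 0.000366211 V = -2.66675 V.

-2.6667 V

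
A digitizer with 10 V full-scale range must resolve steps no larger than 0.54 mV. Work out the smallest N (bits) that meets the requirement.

15 bits

Number of steps required ≥ 10 V / 0.54 mV = 18518.52.
Need 2^N ≥ 18518.52; 2^14 = 16384, 2^15 = 32768.
Minimum N = 15.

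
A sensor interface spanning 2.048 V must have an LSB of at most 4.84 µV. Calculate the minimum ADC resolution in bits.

19 bits

Number of steps required ≥ 2.048 V / 4.84 µV = 423140.50.
Need 2^N ≥ 423140.50; 2^18 = 262144, 2^19 = 524288.
Minimum N = 19.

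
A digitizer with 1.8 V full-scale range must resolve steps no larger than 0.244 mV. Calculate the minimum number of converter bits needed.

13 bits

Number of steps required ≥ 1.8 V / 0.244 mV = 7377.05.
Need 2^N ≥ 7377.05; 2^12 = 4096, 2^13 = 8192.
Minimum N = 13.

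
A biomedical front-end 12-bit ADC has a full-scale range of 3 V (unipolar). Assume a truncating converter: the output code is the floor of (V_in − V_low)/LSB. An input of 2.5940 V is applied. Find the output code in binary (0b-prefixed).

code 0b110111010101 (decimal 3541)

LSB = 3 V / 4096 = 0.732 mV.
(2.5940 − 0) / 0.000732422 = 3541.675 LSBs.
⌊·⌋(3541.675) = 3541.
In binary (0b-prefixed): 0b110111010101.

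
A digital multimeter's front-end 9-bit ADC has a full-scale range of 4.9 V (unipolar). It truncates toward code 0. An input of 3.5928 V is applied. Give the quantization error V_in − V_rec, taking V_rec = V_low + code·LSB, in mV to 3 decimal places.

One LSB is 4.9 V / 512 = 9.570 mV.
Scaled input = 375.4109 LSBs, so code = 375.
V_rec = 0 + 375·0.00957031 = 3.5888672 V.
Difference: 0.00393281 V → 3.933 mV.

3.933 mV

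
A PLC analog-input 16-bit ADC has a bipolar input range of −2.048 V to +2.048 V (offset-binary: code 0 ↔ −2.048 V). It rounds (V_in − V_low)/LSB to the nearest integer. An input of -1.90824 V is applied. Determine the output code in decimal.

code 2236

LSB = 4.096 V / 65536 = 62.50 µV.
Input sits at 2236.160 steps above V_low.
Round → code 2236.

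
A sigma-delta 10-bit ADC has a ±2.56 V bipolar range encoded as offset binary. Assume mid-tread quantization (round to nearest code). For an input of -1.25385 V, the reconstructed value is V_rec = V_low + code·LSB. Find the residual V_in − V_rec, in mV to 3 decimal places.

LSB = 5.12/2^10 = 5.000 mV.
(-1.25385 − (−2.56))/0.005 = 261.2300; round gives code 261.
Code 261 maps back to (−2.56) + 261×0.005 V = -1.255 V.
Difference: 0.00115 V → 1.150 mV.

1.150 mV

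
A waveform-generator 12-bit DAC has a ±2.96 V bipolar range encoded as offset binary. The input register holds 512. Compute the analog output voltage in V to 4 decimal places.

LSB = 5.92 V / 2^12 = 1.445 mV.
V_out = (−2.96) + 512 × 0.00144531 V = -2.22 V.

-2.2200 V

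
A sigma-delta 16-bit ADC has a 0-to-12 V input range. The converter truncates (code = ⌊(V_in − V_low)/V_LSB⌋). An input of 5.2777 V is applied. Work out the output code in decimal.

code 28823

Full-scale span = 12 V; LSB = 12/2^16 = 183.11 µV.
(5.2777 − 0) / 0.000183105 = 28823.279 LSBs.
Floor → code 28823.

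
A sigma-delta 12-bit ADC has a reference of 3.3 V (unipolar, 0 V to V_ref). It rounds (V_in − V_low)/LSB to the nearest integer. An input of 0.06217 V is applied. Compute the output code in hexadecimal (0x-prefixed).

code 0x4D (decimal 77)

Full-scale span = 3.3 V; LSB = 3.3/2^12 = 0.806 mV.
Input sits at 77.166 steps above V_low.
Round → code 77.
In hexadecimal (0x-prefixed): 0x4D.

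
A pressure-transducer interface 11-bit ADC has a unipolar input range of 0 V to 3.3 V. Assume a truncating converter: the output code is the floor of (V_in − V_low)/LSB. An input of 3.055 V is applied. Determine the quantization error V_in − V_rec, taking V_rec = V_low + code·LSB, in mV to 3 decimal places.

1.533 mV

LSB = 3.3/2^11 = 1.611 mV.
Scaled input = 1895.9515 LSBs, so code = 1895.
V_rec = 0 + 1895·0.00161133 = 3.0534668 V.
Error = 3.055 − 3.0534668 = 0.0015332 V = 1.533 mV.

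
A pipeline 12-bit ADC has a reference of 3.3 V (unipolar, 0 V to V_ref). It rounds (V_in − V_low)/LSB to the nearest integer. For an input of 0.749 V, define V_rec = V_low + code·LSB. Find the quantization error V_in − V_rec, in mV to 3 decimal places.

LSB = 3.3/2^12 = 0.806 mV.
(0.749 − 0)/0.000805664 = 929.6679; round gives code 930.
Reconstructed: 0.74926758 V.
V_in − V_rec = -0.000267578 V = -0.268 mV.

-0.268 mV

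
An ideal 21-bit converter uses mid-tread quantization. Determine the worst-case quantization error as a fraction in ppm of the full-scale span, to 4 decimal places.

0.2384 ppm

Rounding → worst-case error = ½ LSB = V_FS/2^22, so 1e+06/4194304 = 0.238419 ppm of full scale.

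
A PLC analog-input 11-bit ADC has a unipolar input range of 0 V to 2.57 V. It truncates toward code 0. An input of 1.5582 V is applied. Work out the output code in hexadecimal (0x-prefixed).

Full-scale span = 2.57 V; LSB = 2.57/2^11 = 1.255 mV.
(1.5582 − 0) / 0.00125488 = 1241.710 LSBs.
So the output code is 1241.
In hexadecimal (0x-prefixed): 0x4D9.

code 0x4D9 (decimal 1241)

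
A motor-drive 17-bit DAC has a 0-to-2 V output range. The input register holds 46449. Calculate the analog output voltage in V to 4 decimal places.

0.7088 V

LSB = 2 V / 2^17 = 15.26 µV.
V_out = 0 + 46449 × 1.52588e-05 V = 0.708755 V.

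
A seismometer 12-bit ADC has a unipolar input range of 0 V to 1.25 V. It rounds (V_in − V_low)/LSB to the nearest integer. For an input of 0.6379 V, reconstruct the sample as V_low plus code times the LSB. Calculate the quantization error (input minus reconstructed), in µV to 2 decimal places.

Step size: 1.25 V ÷ 2^12 = 305.18 µV.
(0.6379 − 0)/0.000305176 = 2090.2707; round gives code 2090.
Code 2090 maps back to 0 + 2090×0.000305176 V = 0.63781738 V.
Difference: 8.26172e-05 V → 82.62 µV.

82.62 µV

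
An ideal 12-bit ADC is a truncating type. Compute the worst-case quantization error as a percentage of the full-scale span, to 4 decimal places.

0.0244 %

Truncating → worst-case error = 1 LSB = V_FS/2^12, so 100/4096 = 0.0244141 % of full scale.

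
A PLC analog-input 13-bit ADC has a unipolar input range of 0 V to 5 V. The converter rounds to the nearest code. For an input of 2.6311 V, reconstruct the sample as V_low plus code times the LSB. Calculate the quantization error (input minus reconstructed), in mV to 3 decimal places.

One LSB is 5 V / 8192 = 0.610 mV.
(2.6311 − 0)/0.000610352 = 4310.7942; round gives code 4311.
Reconstructed: 2.6312256 V.
V_in − V_rec = -0.000125586 V = -0.126 mV.

-0.126 mV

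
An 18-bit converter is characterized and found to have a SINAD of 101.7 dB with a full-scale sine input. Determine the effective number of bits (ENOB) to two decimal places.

ENOB = (SINAD − 1.76) / 6.02 = (101.7 − 1.76)/6.02 = 16.601.

16.60 bits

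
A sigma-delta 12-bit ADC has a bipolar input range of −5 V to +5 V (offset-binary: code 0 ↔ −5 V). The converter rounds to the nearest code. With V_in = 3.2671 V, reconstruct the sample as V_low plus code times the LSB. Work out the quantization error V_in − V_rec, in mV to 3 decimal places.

One LSB is 10 V / 4096 = 2.441 mV.
(V_in − V_low)/LSB = (3.2671 − (−5))/0.00244141 = 3386.2042 → code 3386 (round).
V_rec = (−5) + 3386·0.00244141 = 3.2666016 V.
Difference: 0.000498437 V → 0.498 mV.

0.498 mV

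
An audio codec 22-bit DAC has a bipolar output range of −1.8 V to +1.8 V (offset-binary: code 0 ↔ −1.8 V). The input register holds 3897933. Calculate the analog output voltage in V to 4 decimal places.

1.5456 V

LSB = 3.6 V / 2^22 = 0.86 µV.
V_out = (−1.8) + 3897933 × 8.58307e-07 V = 1.54562 V.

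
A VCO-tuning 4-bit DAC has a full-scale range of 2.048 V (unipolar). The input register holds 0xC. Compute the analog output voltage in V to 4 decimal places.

1.5360 V

LSB = 2.048 V / 2^4 = 128.000 mV.
Code 0xC = 12 decimal.
V_out = 0 + 12 × 0.128 V = 1.536 V.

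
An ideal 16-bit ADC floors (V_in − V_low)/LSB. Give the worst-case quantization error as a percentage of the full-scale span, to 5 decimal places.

Truncating → worst-case error = 1 LSB = V_FS/2^16, so 100/65536 = 0.00152588 % of full scale.

0.00153 %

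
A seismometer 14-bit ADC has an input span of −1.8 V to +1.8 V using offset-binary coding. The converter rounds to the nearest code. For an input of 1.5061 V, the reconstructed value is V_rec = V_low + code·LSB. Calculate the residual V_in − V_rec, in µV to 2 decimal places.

One LSB is 3.6 V / 16384 = 219.73 µV.
(V_in − V_low)/LSB = (1.5061 − (−1.8))/0.000219727 = 15046.4284 → code 15046 (round).
Code 15046 maps back to (−1.8) + 15046×0.000219727 V = 1.5060059 V.
V_in − V_rec = 9.41406e-05 V = 94.14 µV.

94.14 µV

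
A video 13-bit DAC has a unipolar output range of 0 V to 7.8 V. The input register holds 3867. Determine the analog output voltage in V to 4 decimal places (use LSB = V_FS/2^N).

3.6820 V

LSB = 7.8 V / 2^13 = 0.952 mV.
V_out = 0 + 3867 × 0.000952148 V = 3.68196 V.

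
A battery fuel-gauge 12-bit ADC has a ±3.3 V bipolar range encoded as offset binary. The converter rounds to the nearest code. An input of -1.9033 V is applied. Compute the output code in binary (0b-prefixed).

code 0b1101100011 (decimal 867)

With 4096 levels over 6.6 V, one step is 1.611 mV.
Input sits at 866.800 steps above V_low.
round(866.800) = 867.
In binary (0b-prefixed): 0b1101100011.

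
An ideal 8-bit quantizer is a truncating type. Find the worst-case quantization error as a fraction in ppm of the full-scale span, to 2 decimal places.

3906.25 ppm

Truncating → worst-case error = 1 LSB = V_FS/2^8, so 1e+06/256 = 3906.25 ppm of full scale.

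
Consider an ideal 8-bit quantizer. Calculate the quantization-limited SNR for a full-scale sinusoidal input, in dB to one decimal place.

SNR ≈ 6.02·N + 1.76 dB = 6.02·8 + 1.76 = 49.92 dB.

49.9 dB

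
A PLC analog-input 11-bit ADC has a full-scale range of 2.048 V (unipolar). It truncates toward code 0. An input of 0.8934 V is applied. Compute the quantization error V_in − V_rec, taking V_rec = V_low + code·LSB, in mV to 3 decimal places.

One LSB is 2.048 V / 2048 = 1.000 mV.
(V_in − V_low)/LSB = (0.8934 − 0)/0.001 = 893.4000 → code 893 (floor).
Reconstructed: 0.893 V.
Error = 0.8934 − 0.893 = 0.0004 V = 0.400 mV.

0.400 mV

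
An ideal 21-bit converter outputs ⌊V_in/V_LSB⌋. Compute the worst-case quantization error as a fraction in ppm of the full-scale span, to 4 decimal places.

Truncating → worst-case error = 1 LSB = V_FS/2^21, so 1e+06/2097152 = 0.476837 ppm of full scale.

0.4768 ppm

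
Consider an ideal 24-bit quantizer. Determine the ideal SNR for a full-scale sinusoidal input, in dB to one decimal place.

146.2 dB

SNR ≈ 6.02·N + 1.76 dB = 6.02·24 + 1.76 = 146.24 dB.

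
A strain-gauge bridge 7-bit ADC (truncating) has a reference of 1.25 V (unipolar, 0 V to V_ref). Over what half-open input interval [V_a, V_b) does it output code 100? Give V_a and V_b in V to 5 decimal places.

LSB = 1.25/2^7 = 9.766 mV.
V_a = V_low + 100·LSB = 0.976562 V; V_b = V_low + 101·LSB = 0.986328 V.

[0.97656 V, 0.98633 V)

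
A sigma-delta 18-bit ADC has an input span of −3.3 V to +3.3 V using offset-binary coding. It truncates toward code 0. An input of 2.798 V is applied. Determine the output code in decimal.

code 242205

LSB = 6.6 V / 262144 = 25.18 µV.
(V_in − V_low)/LSB = (2.798 − (−3.3)) / 2.5177e-05 = 242205.168.
So the output code is 242205.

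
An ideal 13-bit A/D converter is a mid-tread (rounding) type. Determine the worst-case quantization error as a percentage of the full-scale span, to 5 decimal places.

Rounding → worst-case error = ½ LSB = V_FS/2^14, so 100/16384 = 0.00610352 % of full scale.

0.00610 %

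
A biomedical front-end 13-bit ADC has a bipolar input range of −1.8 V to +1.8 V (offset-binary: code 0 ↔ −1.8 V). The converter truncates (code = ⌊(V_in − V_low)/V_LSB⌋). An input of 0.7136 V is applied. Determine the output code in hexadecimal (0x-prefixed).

With 8192 levels over 3.6 V, one step is 439.45 µV.
Input sits at 5719.836 steps above V_low.
So the output code is 5719.
In hexadecimal (0x-prefixed): 0x1657.

code 0x1657 (decimal 5719)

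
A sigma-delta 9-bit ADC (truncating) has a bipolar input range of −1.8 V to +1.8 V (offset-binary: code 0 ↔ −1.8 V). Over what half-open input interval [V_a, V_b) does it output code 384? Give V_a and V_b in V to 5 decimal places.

LSB = 3.6/2^9 = 7.031 mV.
V_a = V_low + 384·LSB = 0.9 V; V_b = V_low + 385·LSB = 0.907031 V.

[0.90000 V, 0.90703 V)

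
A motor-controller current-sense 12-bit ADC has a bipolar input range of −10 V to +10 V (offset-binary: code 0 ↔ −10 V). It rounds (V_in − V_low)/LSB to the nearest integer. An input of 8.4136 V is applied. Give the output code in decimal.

code 3771

LSB = 20 V / 4096 = 4.883 mV.
Input sits at 3771.105 steps above V_low.
Round → code 3771.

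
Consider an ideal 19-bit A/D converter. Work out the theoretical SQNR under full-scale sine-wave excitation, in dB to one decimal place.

116.1 dB

SNR ≈ 6.02·N + 1.76 dB = 6.02·19 + 1.76 = 116.14 dB.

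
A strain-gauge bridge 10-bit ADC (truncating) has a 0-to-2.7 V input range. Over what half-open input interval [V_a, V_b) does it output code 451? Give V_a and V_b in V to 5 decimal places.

LSB = 2.7/2^10 = 2.637 mV.
V_a = V_low + 451·LSB = 1.18916 V; V_b = V_low + 452·LSB = 1.1918 V.

[1.18916 V, 1.19180 V)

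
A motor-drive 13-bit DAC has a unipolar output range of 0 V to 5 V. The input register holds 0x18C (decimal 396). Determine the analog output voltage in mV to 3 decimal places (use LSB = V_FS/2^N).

241.699 mV

LSB = 5 V / 2^13 = 0.610 mV.
Code 0x18C = 396 decimal.
V_out = 0 + 396 × 0.000610352 V = 0.241699 V.
= 241.699 mV.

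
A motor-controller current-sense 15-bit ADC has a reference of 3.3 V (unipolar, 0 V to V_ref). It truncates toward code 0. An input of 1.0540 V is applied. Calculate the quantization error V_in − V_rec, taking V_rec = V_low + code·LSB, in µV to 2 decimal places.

One LSB is 3.3 V / 32768 = 100.71 µV.
Scaled input = 10465.9006 LSBs, so code = 10465.
Code 10465 maps back to 0 + 10465×0.000100708 V = 1.0539093 V.
Error = 1.0540 − 1.0539093 = 9.06982e-05 V = 90.70 µV.

90.70 µV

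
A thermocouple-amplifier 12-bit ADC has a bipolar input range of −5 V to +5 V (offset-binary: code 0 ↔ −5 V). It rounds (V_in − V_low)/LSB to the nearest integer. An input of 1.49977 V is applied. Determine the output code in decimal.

LSB = 10 V / 4096 = 2.441 mV.
Input sits at 2662.306 steps above V_low.
Round → code 2662.

code 2662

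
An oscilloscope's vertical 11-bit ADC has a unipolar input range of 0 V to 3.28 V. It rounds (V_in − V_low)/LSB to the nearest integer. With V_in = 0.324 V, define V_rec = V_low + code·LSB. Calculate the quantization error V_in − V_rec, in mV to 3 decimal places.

LSB = 3.28/2^11 = 1.602 mV.
Scaled input = 202.3024 LSBs, so code = 202.
V_rec = 0 + 202·0.00160156 = 0.32351562 V.
V_in − V_rec = 0.000484375 V = 0.484 mV.

0.484 mV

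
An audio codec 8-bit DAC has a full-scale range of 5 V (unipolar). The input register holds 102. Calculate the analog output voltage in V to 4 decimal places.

1.9922 V

LSB = 5 V / 2^8 = 19.531 mV.
V_out = 0 + 102 × 0.0195312 V = 1.99219 V.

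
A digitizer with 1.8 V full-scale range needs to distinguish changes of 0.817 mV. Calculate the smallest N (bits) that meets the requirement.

Number of steps required ≥ 1.8 V / 0.817 mV = 2203.18.
Need 2^N ≥ 2203.18; 2^11 = 2048, 2^12 = 4096.
Minimum N = 12.

12 bits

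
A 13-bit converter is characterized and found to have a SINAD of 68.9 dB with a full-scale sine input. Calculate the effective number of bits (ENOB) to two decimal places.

11.15 bits

ENOB = (SINAD − 1.76) / 6.02 = (68.9 − 1.76)/6.02 = 11.153.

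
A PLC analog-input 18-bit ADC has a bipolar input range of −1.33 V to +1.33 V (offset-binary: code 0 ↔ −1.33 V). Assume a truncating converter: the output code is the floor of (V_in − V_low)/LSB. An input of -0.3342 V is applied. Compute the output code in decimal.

With 262144 levels over 2.66 V, one step is 10.15 µV.
Input sits at 98136.464 steps above V_low.
⌊·⌋(98136.464) = 98136.

code 98136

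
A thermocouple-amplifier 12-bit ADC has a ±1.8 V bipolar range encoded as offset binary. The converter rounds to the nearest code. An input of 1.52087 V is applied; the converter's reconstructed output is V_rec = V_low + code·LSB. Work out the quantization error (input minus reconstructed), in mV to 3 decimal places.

LSB = 3.6/2^12 = 0.879 mV.
Scaled input = 3778.4121 LSBs, so code = 3778.
Reconstructed: 1.5205078 V.
Difference: 0.000362187 V → 0.362 mV.

0.362 mV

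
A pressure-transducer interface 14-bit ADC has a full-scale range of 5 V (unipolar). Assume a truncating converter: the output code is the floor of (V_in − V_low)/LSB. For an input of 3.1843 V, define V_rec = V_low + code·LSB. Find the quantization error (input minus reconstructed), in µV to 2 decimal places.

95.90 µV

One LSB is 5 V / 16384 = 305.18 µV.
(3.1843 − 0)/0.000305176 = 10434.3142; ⌊·⌋ gives code 10434.
Reconstructed: 3.1842041 V.
V_in − V_rec = 9.58984e-05 V = 95.90 µV.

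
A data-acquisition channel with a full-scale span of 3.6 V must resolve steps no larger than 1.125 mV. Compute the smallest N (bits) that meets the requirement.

12 bits

Number of steps required ≥ 3.6 V / 1.125 mV = 3200.00.
Need 2^N ≥ 3200.00; 2^11 = 2048, 2^12 = 4096.
Minimum N = 12.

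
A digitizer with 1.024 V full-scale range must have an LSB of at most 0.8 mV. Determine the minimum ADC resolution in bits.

Number of steps required ≥ 1.024 V / 0.8 mV = 1280.00.
Need 2^N ≥ 1280.00; 2^10 = 1024, 2^11 = 2048.
Minimum N = 11.

11 bits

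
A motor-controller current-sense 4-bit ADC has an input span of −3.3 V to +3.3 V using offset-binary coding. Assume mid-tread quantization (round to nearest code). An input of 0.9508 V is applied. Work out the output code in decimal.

code 10

Full-scale span = 6.6 V; LSB = 6.6/2^4 = 412.500 mV.
(V_in − V_low)/LSB = (0.9508 − (−3.3)) / 0.4125 = 10.305.
round(10.305) = 10.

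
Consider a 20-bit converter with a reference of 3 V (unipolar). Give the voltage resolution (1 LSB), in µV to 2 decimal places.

2.86 µV

Full-scale span = 3 V.
LSB = 3 / 2^20 = 3 / 1048576 = 2.86102e-06 V = 2.86 µV.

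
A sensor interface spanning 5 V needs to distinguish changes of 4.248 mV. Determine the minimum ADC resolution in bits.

Number of steps required ≥ 5 V / 4.248 mV = 1177.02.
Need 2^N ≥ 1177.02; 2^10 = 1024, 2^11 = 2048.
Minimum N = 11.

11 bits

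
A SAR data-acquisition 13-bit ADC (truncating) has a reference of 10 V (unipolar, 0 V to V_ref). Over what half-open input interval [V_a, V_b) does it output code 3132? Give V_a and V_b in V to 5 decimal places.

LSB = 10/2^13 = 1.221 mV.
V_a = V_low + 3132·LSB = 3.82324 V; V_b = V_low + 3133·LSB = 3.82446 V.

[3.82324 V, 3.82446 V)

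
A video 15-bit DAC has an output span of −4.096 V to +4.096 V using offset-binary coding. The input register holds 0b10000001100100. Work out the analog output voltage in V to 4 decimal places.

-2.0230 V

LSB = 8.192 V / 2^15 = 250.00 µV.
Code 0b10000001100100 = 8292 decimal.
V_out = (−4.096) + 8292 × 0.00025 V = -2.023 V.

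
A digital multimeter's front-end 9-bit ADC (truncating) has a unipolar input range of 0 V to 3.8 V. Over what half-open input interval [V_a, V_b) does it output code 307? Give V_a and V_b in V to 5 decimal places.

[2.27852 V, 2.28594 V)

LSB = 3.8/2^9 = 7.422 mV.
V_a = V_low + 307·LSB = 2.27852 V; V_b = V_low + 308·LSB = 2.28594 V.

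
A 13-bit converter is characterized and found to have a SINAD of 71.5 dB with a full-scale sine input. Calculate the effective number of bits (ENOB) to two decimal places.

11.58 bits

ENOB = (SINAD − 1.76) / 6.02 = (71.5 − 1.76)/6.02 = 11.585.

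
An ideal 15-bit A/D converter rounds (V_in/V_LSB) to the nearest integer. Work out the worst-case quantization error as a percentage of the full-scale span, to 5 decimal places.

0.00153 %

Rounding → worst-case error = ½ LSB = V_FS/2^16, so 100/65536 = 0.00152588 % of full scale.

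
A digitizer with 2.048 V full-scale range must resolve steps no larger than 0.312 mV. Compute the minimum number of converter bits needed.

13 bits

Number of steps required ≥ 2.048 V / 0.312 mV = 6564.10.
Need 2^N ≥ 6564.10; 2^12 = 4096, 2^13 = 8192.
Minimum N = 13.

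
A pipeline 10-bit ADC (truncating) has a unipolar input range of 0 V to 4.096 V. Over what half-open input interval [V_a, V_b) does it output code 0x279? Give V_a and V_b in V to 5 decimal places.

[2.53200 V, 2.53600 V)

LSB = 4.096/2^10 = 4.000 mV.
Code 0x279 = 633 decimal.
V_a = V_low + 633·LSB = 2.532 V; V_b = V_low + 634·LSB = 2.536 V.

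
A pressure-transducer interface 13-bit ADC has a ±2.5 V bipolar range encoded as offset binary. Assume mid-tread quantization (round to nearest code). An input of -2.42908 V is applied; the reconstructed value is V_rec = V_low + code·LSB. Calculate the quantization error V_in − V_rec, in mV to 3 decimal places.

0.119 mV

One LSB is 5 V / 8192 = 0.610 mV.
(-2.42908 − (−2.5))/0.000610352 = 116.1953; round gives code 116.
Reconstructed: -2.4291992 V.
Error = -2.42908 − (−2.4291992) = 0.000119219 V = 0.119 mV.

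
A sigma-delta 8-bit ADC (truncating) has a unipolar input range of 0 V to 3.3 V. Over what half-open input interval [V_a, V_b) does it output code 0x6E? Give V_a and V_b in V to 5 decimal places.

[1.41797 V, 1.43086 V)

LSB = 3.3/2^8 = 12.891 mV.
Code 0x6E = 110 decimal.
V_a = V_low + 110·LSB = 1.41797 V; V_b = V_low + 111·LSB = 1.43086 V.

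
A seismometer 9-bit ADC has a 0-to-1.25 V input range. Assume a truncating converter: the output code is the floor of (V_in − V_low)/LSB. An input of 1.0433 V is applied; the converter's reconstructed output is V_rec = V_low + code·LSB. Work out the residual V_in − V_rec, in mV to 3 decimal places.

0.820 mV

Step size: 1.25 V ÷ 2^9 = 2.441 mV.
(1.0433 − 0)/0.00244141 = 427.3357; ⌊·⌋ gives code 427.
V_rec = 0 + 427·0.00244141 = 1.0424805 V.
Difference: 0.000819531 V → 0.820 mV.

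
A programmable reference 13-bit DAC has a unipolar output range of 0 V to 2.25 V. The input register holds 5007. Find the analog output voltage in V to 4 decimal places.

LSB = 2.25 V / 2^13 = 274.66 µV.
V_out = 0 + 5007 × 0.000274658 V = 1.37521 V.

1.3752 V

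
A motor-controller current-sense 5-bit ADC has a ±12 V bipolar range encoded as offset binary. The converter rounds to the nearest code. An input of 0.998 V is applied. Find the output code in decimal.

code 17

With 32 levels over 24 V, one step is 0.7500 V.
(V_in − V_low)/LSB = (0.998 − (−12)) / 0.75 = 17.331.
Round → code 17.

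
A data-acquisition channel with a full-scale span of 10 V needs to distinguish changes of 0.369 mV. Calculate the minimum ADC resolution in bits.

15 bits

Number of steps required ≥ 10 V / 0.369 mV = 27100.27.
Need 2^N ≥ 27100.27; 2^14 = 16384, 2^15 = 32768.
Minimum N = 15.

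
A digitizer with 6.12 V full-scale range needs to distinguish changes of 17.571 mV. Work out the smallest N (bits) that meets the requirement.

Number of steps required ≥ 6.12 V / 17.571 mV = 348.30.
Need 2^N ≥ 348.30; 2^8 = 256, 2^9 = 512.
Minimum N = 9.

9 bits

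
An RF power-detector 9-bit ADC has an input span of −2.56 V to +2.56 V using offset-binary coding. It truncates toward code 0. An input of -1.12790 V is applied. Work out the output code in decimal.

code 143

LSB = 5.12 V / 512 = 10.000 mV.
(-1.12790 − (−2.56)) / 0.01 = 143.210 LSBs.
Floor → code 143.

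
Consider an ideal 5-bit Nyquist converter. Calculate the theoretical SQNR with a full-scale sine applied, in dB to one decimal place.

SNR ≈ 6.02·N + 1.76 dB = 6.02·5 + 1.76 = 31.86 dB.

31.9 dB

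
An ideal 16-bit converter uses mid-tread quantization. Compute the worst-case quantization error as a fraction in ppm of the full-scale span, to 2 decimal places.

Rounding → worst-case error = ½ LSB = V_FS/2^17, so 1e+06/131072 = 7.62939 ppm of full scale.

7.63 ppm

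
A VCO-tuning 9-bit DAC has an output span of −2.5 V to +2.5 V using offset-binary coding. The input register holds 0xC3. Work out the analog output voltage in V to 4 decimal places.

-0.5957 V

LSB = 5 V / 2^9 = 9.766 mV.
Code 0xC3 = 195 decimal.
V_out = (−2.5) + 195 × 0.00976562 V = -0.595703 V.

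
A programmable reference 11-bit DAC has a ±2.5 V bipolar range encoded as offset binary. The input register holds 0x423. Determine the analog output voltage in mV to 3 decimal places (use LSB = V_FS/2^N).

85.449 mV

LSB = 5 V / 2^11 = 2.441 mV.
Code 0x423 = 1059 decimal.
V_out = (−2.5) + 1059 × 0.00244141 V = 0.0854492 V.
= 85.449 mV.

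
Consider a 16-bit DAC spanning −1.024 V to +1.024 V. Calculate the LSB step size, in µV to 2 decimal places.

Full-scale span = 2.048 V.
LSB = 2.048 / 2^16 = 2.048 / 65536 = 3.125e-05 V = 31.25 µV.

31.25 µV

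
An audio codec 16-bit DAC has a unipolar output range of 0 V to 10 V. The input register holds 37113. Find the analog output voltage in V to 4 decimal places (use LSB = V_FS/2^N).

5.6630 V

LSB = 10 V / 2^16 = 152.59 µV.
V_out = 0 + 37113 × 0.000152588 V = 5.66299 V.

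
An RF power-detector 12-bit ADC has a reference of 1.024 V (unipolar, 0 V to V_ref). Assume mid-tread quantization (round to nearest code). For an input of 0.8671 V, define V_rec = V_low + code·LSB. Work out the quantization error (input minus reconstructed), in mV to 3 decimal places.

One LSB is 1.024 V / 4096 = 250.00 µV.
(0.8671 − 0)/0.00025 = 3468.4000; round gives code 3468.
V_rec = 0 + 3468·0.00025 = 0.867 V.
Difference: 0.0001 V → 0.100 mV.

0.100 mV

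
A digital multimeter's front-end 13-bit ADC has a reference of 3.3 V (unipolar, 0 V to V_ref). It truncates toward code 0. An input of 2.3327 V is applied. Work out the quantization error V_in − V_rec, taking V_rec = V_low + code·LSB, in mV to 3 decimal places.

One LSB is 3.3 V / 8192 = 402.83 µV.
(2.3327 − 0)/0.000402832 = 5790.7510; ⌊·⌋ gives code 5790.
V_rec = 0 + 5790·0.000402832 = 2.3323975 V.
Difference: 0.000302539 V → 0.303 mV.

0.303 mV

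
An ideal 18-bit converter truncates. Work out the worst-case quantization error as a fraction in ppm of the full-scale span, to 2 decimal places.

Truncating → worst-case error = 1 LSB = V_FS/2^18, so 1e+06/262144 = 3.8147 ppm of full scale.

3.81 ppm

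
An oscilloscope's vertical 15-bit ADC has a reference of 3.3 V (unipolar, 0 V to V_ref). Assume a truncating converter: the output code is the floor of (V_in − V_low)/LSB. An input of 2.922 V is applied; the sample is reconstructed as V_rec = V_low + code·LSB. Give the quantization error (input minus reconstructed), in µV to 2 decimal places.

LSB = 3.3/2^15 = 100.71 µV.
(V_in − V_low)/LSB = (2.922 − 0)/0.000100708 = 29014.5745 → code 29014 (floor).
Code 29014 maps back to 0 + 29014×0.000100708 V = 2.9219421 V.
Difference: 5.78613e-05 V → 57.86 µV.

57.86 µV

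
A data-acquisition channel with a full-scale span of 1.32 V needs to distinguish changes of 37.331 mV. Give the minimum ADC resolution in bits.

Number of steps required ≥ 1.32 V / 37.331 mV = 35.36.
Need 2^N ≥ 35.36; 2^5 = 32, 2^6 = 64.
Minimum N = 6.

6 bits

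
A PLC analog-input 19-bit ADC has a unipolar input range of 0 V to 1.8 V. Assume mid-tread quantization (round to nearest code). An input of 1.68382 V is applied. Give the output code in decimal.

code 490448

Full-scale span = 1.8 V; LSB = 1.8/2^19 = 3.43 µV.
Input sits at 490448.122 steps above V_low.
round(490448.122) = 490448.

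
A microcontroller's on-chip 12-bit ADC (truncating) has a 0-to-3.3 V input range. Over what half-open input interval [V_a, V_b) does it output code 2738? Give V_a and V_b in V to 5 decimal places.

[2.20591 V, 2.20671 V)

LSB = 3.3/2^12 = 0.806 mV.
V_a = V_low + 2738·LSB = 2.20591 V; V_b = V_low + 2739·LSB = 2.20671 V.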